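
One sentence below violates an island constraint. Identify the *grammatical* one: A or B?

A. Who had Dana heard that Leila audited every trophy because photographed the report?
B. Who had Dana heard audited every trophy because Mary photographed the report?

B

In A, the wh-phrase is extracted from inside an adjunct island (introduced by "because"), which blocks movement.
In B, the extraction path crosses only that-complement boundaries, which are transparent.
So B is grammatical.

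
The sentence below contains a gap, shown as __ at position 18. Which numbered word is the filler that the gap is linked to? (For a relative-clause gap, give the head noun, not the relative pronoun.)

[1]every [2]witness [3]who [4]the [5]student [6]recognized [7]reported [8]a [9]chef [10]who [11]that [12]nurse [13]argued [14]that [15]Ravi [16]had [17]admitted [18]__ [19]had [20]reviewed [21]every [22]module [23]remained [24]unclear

9

The gap at 18 is the subject of "reviewed", inside a relative clause.
The relative pronoun is "who" (word 10); it is bound by the head noun immediately before it.
Its filler is the head noun "chef", at word 9.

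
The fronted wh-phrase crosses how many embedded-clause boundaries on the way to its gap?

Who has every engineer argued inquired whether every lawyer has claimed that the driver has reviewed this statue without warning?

1

"who" is extracted from the subject of "inquired".
Boundaries crossed, outermost first: [Ø] — 1 in total.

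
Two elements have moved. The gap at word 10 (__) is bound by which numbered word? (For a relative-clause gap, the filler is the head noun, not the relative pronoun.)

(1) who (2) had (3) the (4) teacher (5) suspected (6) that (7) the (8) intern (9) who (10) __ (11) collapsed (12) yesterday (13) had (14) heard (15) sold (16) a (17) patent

8

The marked gap is inside the relative clause, the subject of "collapsed".
Its filler is the head noun "intern" (via "who"), at word 8.
(The other dependency links word 1 to a gap after word 14.)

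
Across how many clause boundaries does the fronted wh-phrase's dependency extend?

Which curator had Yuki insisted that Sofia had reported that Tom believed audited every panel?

3

"which curator" is extracted from the subject of "audited".
Boundaries crossed, outermost first: [that], [that], [Ø] — 3 in total.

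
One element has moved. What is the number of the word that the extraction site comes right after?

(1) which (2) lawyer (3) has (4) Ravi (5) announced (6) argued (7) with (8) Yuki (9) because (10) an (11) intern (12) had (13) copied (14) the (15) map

5

The displaced element is "which lawyer" (word 2).
It is linked across 1 clause boundary (Ø).
It functions as the subject of "argued", so the gap sits immediately after word 5 ("announced").
Base order: Ravi has announced that which lawyer argued with Yuki because an intern had copied the map.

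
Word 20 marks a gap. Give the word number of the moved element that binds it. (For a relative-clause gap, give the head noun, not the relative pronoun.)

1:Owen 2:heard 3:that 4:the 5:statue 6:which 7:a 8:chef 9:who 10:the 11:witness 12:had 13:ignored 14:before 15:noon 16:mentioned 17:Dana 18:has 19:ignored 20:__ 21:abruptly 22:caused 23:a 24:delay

The gap at 20 is the object of "ignored", inside a relative clause.
The relative pronoun is "which" (word 6); it is bound by the head noun immediately before it.
Its filler is the head noun "statue", at word 5.

5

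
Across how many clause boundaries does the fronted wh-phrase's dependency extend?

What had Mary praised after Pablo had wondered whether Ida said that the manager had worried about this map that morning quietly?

0

"what" originates inside the matrix clause — no clause boundary is crossed.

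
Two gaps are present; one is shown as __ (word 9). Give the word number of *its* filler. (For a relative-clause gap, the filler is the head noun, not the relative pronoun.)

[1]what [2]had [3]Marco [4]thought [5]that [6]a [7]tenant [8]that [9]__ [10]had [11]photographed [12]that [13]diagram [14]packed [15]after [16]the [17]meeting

7

The marked gap is inside the relative clause, the subject of "photographed".
Its filler is the head noun "tenant" (via "that"), at word 7.
(The other dependency links word 1 to a gap after word 14.)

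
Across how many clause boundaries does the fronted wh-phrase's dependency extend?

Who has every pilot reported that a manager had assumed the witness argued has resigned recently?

"who" is extracted from the subject of "resigned".
Boundaries crossed, outermost first: [that], [Ø], [Ø] — 3 in total.

3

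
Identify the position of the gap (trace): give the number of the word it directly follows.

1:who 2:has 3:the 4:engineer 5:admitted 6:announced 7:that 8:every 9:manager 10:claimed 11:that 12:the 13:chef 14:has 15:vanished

5

The displaced element is "who" (word 1).
It is linked across 1 clause boundary (Ø).
It functions as the subject of "announced", so the gap sits immediately after word 5 ("admitted").
Base order: The engineer has admitted who announced that every manager claimed that the chef has vanished.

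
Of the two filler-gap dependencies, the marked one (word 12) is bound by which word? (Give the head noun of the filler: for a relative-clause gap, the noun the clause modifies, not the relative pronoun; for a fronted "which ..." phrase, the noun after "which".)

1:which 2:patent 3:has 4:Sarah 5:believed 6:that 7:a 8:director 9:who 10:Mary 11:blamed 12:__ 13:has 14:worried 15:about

The marked gap is inside the relative clause, the direct object of "blamed".
Its filler is the head noun "director" (via "who"), at word 8.
(The other dependency links word 2 to a gap after word 15.)

8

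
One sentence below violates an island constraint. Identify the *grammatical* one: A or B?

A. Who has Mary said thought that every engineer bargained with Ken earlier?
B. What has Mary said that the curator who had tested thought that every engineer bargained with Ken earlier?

A

In B, the wh-phrase is extracted from inside a complex-NP island (relative clause) (introduced by "who"), which blocks movement.
In A, the extraction path crosses only that-complement boundaries, which are transparent.
So A is grammatical.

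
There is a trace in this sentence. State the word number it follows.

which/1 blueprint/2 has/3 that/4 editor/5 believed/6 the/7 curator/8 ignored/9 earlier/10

9

The displaced element is "which blueprint" (word 2).
It is linked across 1 clause boundary (Ø).
It functions as the direct object of "ignored", so the gap sits immediately after word 9 ("ignored").
Base order: That editor has believed the curator ignored which blueprint earlier.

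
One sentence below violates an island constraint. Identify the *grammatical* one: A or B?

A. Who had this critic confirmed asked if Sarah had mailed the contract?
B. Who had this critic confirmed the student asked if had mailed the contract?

A

In B, the wh-phrase is extracted from inside a wh-island (introduced by "if"), which blocks movement.
In A, the extraction path crosses only that-complement boundaries, which are transparent.
So A is grammatical.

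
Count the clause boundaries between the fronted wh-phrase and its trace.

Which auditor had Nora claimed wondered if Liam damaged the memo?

"which auditor" is extracted from the subject of "wondered".
Boundaries crossed, outermost first: [Ø] — 1 in total.

1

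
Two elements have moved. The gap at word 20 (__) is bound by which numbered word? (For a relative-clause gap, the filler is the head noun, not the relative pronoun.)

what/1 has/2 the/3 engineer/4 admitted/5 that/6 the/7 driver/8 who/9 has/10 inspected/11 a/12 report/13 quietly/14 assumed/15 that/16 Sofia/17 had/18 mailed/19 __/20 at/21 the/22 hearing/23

1

The marked gap is the direct object of "mailed".
Its filler is the fronted wh-phrase "what", at word 1.
(The other dependency links word 8 to a gap after word 9.)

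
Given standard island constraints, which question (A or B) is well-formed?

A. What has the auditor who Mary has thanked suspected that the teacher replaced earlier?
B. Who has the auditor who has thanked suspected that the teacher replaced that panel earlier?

In B, the wh-phrase is extracted from inside a complex-NP island (relative clause) (introduced by "who"), which blocks movement.
In A, the extraction path crosses only that-complement boundaries, which are transparent.
So A is grammatical.

A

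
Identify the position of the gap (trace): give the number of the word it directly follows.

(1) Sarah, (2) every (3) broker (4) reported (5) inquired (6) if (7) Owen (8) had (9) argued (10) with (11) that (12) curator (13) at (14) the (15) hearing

The displaced element is "Sarah" (word 1).
It is linked across 1 clause boundary (Ø).
It functions as the subject of "inquired", so the gap sits immediately after word 4 ("reported").
Base order: Every broker reported that Sarah inquired if Owen had argued with that curator at the hearing.

4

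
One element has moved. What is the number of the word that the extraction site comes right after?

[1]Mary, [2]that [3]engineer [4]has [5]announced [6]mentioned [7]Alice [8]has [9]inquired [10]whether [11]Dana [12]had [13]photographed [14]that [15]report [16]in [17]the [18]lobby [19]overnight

The displaced element is "Mary" (word 1).
It is linked across 1 clause boundary (Ø).
It functions as the subject of "mentioned", so the gap sits immediately after word 5 ("announced").
Base order: That engineer has announced that Mary mentioned Alice has inquired whether Dana had photographed that report in the lobby overnight.

5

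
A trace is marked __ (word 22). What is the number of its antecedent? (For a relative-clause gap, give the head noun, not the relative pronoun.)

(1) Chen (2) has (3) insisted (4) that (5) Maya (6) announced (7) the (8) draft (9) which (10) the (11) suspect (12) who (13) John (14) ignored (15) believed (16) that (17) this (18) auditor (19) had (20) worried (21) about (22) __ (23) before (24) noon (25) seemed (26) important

The gap at 22 is the prepositional object of "worried", inside a relative clause.
The relative pronoun is "which" (word 9); it is bound by the head noun immediately before it.
Its filler is the head noun "draft", at word 8.

8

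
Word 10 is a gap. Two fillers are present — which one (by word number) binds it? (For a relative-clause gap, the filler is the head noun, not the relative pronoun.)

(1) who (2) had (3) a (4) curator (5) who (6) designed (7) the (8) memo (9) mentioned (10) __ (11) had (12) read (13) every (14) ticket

1

The marked gap is the subject of "read".
Its filler is the fronted wh-phrase "who", at word 1.
(The other dependency links word 4 to a gap after word 5.)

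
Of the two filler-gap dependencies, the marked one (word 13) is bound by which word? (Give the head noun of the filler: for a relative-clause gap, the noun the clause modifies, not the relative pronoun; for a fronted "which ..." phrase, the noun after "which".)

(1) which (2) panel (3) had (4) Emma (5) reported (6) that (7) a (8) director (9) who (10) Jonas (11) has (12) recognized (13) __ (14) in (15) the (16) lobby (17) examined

8

The marked gap is inside the relative clause, the direct object of "recognized".
Its filler is the head noun "director" (via "who"), at word 8.
(The other dependency links word 2 to a gap after word 17.)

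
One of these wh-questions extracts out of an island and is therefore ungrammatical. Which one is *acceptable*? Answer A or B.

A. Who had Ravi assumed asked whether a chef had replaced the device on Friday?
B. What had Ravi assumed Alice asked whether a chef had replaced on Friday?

A

In B, the wh-phrase is extracted from inside a wh-island (introduced by "whether"), which blocks movement.
In A, the extraction path crosses only that-complement boundaries, which are transparent.
So A is grammatical.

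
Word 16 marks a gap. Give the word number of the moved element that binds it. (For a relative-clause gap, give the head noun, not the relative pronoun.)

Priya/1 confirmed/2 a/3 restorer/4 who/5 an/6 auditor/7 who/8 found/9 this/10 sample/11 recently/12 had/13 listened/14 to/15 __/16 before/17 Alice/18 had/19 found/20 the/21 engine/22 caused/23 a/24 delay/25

The gap at 16 is the prepositional object of "listened", inside a relative clause.
The relative pronoun is "who" (word 5); it is bound by the head noun immediately before it.
Its filler is the head noun "restorer", at word 4.

4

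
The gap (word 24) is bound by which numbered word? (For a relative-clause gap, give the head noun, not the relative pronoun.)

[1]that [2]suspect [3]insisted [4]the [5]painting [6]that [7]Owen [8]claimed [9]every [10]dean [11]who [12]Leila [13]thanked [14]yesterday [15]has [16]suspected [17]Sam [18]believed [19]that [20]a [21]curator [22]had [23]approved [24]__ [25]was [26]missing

5

The gap at 24 is the object of "approved", inside a relative clause.
The relative pronoun is "that" (word 6); it is bound by the head noun immediately before it.
Its filler is the head noun "painting", at word 5.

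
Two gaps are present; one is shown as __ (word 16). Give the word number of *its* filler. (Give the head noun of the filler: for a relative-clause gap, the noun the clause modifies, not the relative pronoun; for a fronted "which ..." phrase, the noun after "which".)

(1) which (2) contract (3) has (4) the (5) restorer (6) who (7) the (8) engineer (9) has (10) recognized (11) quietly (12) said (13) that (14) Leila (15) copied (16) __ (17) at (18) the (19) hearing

2

The marked gap is the direct object of "copied".
Its filler is the fronted wh-phrase "which contract", at word 2.
(The other dependency links word 5 to a gap after word 10.)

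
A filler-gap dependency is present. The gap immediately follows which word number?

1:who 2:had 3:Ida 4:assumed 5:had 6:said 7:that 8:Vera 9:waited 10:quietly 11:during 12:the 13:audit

4

The displaced element is "who" (word 1).
It is linked across 1 clause boundary (Ø).
It functions as the subject of "said", so the gap sits immediately after word 4 ("assumed").
Base order: Ida had assumed that who had said that Vera waited quietly during the audit.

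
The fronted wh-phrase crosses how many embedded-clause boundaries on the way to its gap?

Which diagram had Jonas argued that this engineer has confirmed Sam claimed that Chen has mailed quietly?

"which diagram" is extracted from the object of "mailed".
Boundaries crossed, outermost first: [that], [Ø], [that] — 3 in total.

3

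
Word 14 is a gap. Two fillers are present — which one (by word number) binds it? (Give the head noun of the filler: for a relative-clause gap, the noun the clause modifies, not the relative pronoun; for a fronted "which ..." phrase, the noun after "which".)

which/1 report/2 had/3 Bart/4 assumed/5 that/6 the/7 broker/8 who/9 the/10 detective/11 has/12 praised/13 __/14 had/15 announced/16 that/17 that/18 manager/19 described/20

The marked gap is inside the relative clause, the direct object of "praised".
Its filler is the head noun "broker" (via "who"), at word 8.
(The other dependency links word 2 to a gap after word 20.)

8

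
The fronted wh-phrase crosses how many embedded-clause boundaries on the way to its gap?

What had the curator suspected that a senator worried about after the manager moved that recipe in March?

"what" is extracted from the PP object of "worried".
Boundaries crossed, outermost first: [that] — 1 in total.

1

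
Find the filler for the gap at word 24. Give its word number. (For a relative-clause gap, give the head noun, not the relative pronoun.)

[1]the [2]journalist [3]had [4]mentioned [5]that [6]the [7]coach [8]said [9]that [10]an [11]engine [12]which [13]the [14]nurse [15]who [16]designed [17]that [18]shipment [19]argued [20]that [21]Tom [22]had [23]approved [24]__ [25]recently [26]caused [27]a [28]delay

11

The gap at 24 is the object of "approved", inside a relative clause.
The relative pronoun is "which" (word 12); it is bound by the head noun immediately before it.
Its filler is the head noun "engine", at word 11.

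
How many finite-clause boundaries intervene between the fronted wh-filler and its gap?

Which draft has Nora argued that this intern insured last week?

"which draft" is extracted from the object of "insured".
Boundaries crossed, outermost first: [that] — 1 in total.

1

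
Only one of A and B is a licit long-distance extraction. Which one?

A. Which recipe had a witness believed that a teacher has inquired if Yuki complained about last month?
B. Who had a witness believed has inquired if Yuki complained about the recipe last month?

B

In A, the wh-phrase is extracted from inside a wh-island (introduced by "if"), which blocks movement.
In B, the extraction path crosses only that-complement boundaries, which are transparent.
So B is grammatical.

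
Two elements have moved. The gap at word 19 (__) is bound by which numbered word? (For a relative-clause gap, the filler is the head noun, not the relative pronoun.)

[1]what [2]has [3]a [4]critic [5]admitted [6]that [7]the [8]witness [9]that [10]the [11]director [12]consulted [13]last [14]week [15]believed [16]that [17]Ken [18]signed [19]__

The marked gap is the direct object of "signed".
Its filler is the fronted wh-phrase "what", at word 1.
(The other dependency links word 8 to a gap after word 12.)

1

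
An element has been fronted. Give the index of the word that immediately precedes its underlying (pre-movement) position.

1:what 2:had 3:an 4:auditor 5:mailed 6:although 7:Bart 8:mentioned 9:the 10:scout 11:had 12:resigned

The displaced element is "what" (word 1).
It functions as the direct object of "mailed", so the gap sits immediately after word 5 ("mailed").
Base order: An auditor had mailed what although Bart mentioned the scout had resigned.

5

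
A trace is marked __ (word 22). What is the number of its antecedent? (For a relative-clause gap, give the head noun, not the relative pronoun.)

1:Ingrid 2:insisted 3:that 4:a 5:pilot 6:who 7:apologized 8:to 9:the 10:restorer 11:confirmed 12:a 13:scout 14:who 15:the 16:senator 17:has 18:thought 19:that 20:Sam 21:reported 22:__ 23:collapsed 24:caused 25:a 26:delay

13

The gap at 22 is the subject of "collapsed", inside a relative clause.
The relative pronoun is "who" (word 14); it is bound by the head noun immediately before it.
Its filler is the head noun "scout", at word 13.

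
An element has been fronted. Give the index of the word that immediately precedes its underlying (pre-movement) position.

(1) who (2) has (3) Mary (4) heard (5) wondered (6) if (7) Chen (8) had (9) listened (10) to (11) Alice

4

The displaced element is "who" (word 1).
It is linked across 1 clause boundary (Ø).
It functions as the subject of "wondered", so the gap sits immediately after word 4 ("heard").
Base order: Mary has heard that who wondered if Chen had listened to Alice.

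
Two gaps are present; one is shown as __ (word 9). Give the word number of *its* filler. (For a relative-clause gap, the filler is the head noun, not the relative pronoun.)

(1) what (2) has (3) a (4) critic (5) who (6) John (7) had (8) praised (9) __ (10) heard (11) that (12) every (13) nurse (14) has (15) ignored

The marked gap is inside the relative clause, the direct object of "praised".
Its filler is the head noun "critic" (via "who"), at word 4.
(The other dependency links word 1 to a gap after word 15.)

4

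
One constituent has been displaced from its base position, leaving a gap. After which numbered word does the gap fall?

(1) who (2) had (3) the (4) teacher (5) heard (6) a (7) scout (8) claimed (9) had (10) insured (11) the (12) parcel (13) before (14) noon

The displaced element is "who" (word 1).
It is linked across 2 clause boundaries (Ø → Ø).
It functions as the subject of "insured", so the gap sits immediately after word 8 ("claimed").
Base order: The teacher had heard a scout claimed who had insured the parcel before noon.

8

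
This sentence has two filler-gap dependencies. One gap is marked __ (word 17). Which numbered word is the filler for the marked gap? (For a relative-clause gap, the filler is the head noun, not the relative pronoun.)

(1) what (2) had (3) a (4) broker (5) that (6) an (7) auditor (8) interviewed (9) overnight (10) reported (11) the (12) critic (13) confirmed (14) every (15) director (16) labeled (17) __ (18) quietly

1

The marked gap is the direct object of "labeled".
Its filler is the fronted wh-phrase "what", at word 1.
(The other dependency links word 4 to a gap after word 8.)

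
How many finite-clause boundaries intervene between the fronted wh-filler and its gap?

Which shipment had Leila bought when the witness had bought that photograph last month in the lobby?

"which shipment" originates inside the matrix clause — no clause boundary is crossed.

0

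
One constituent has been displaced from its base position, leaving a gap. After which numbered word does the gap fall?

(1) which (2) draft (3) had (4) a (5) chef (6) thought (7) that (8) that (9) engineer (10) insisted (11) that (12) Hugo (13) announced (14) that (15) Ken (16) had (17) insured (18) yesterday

The displaced element is "which draft" (word 2).
It is linked across 3 clause boundaries (that → that → that).
It functions as the direct object of "insured", so the gap sits immediately after word 17 ("insured").
Base order: A chef had thought that that engineer insisted that Hugo announced that Ken had insured which draft yesterday.

17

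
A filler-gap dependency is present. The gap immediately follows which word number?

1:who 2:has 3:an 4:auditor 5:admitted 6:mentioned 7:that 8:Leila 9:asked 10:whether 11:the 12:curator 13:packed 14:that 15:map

The displaced element is "who" (word 1).
It is linked across 1 clause boundary (Ø).
It functions as the subject of "mentioned", so the gap sits immediately after word 5 ("admitted").
Base order: An auditor has admitted that who mentioned that Leila asked whether the curator packed that map.

5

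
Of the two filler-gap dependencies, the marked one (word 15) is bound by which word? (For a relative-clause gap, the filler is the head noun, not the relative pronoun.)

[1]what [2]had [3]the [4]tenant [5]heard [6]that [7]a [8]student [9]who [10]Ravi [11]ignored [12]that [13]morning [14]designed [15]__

The marked gap is the direct object of "designed".
Its filler is the fronted wh-phrase "what", at word 1.
(The other dependency links word 8 to a gap after word 11.)

1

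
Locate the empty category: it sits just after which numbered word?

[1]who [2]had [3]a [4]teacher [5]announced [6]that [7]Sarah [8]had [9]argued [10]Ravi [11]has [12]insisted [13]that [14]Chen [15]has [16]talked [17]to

The displaced element is "who" (word 1).
It is linked across 3 clause boundaries (that → Ø → that).
It functions as the object of the preposition "to" of "talked", so the gap sits immediately after word 17 ("to").
Base order: A teacher had announced that Sarah had argued Ravi has insisted that Chen has talked to who.

17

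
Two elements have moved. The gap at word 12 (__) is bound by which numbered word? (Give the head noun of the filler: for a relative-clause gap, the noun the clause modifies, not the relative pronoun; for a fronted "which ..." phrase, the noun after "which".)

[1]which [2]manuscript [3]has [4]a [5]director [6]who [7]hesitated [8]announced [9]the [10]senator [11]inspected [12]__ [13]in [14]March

The marked gap is the direct object of "inspected".
Its filler is the fronted wh-phrase "which manuscript", at word 2.
(The other dependency links word 5 to a gap after word 6.)

2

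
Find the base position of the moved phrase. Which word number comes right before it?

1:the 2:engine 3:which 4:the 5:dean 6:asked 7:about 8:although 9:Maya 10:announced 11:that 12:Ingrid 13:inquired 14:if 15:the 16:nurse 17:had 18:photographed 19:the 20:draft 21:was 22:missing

The displaced element is "the engine" (word 2).
It functions as the object of the preposition "about" of "asked", so the gap sits immediately after word 7 ("about").
Base order: The dean asked about the engine although Maya announced that Ingrid inquired if the nurse had photographed the draft.

7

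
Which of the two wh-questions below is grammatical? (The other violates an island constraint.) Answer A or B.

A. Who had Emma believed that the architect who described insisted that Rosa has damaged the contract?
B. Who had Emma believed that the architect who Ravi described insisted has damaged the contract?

B

In A, the wh-phrase is extracted from inside a complex-NP island (relative clause) (introduced by "who"), which blocks movement.
In B, the extraction path crosses only that-complement boundaries, which are transparent.
So B is grammatical.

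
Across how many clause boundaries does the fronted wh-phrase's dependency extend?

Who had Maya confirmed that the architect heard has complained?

"who" is extracted from the subject of "complained".
Boundaries crossed, outermost first: [that], [Ø] — 2 in total.

2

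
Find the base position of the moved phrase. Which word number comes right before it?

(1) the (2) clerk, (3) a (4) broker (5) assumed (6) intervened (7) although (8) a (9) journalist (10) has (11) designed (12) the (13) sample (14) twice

5

The displaced element is "the clerk" (word 2).
It is linked across 1 clause boundary (Ø).
It functions as the subject of "intervened", so the gap sits immediately after word 5 ("assumed").
Base order: A broker assumed that the clerk intervened although a journalist has designed the sample twice.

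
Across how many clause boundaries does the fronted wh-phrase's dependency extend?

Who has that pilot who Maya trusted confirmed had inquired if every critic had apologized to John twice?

"who" is extracted from the subject of "inquired".
Boundaries crossed, outermost first: [Ø] — 1 in total.

1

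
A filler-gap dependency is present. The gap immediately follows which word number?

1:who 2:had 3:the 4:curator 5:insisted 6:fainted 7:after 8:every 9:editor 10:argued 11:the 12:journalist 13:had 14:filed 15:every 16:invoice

5

The displaced element is "who" (word 1).
It is linked across 1 clause boundary (Ø).
It functions as the subject of "fainted", so the gap sits immediately after word 5 ("insisted").
Base order: The curator had insisted that who fainted after every editor argued the journalist had filed every invoice.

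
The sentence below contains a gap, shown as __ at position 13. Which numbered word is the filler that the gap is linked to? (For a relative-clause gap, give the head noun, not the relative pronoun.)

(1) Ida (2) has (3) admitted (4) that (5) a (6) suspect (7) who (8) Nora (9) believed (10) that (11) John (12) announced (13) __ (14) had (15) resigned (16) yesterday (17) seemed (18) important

6

The gap at 13 is the subject of "resigned", inside a relative clause.
The relative pronoun is "who" (word 7); it is bound by the head noun immediately before it.
Its filler is the head noun "suspect", at word 6.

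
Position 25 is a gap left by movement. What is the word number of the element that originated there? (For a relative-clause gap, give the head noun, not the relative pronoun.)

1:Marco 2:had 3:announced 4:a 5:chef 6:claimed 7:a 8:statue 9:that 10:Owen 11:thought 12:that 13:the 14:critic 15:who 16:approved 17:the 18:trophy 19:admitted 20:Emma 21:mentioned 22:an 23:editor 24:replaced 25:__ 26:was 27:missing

The gap at 25 is the object of "replaced", inside a relative clause.
The relative pronoun is "that" (word 9); it is bound by the head noun immediately before it.
Its filler is the head noun "statue", at word 8.

8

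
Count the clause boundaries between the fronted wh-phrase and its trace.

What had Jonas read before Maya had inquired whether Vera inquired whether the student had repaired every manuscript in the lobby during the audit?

0

"what" originates inside the matrix clause — no clause boundary is crossed.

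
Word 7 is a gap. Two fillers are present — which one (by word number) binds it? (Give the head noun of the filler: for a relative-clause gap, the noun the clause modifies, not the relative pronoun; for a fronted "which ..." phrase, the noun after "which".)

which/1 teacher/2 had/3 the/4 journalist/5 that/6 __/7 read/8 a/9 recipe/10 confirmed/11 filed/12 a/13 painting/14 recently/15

The marked gap is inside the relative clause, the subject of "read".
Its filler is the head noun "journalist" (via "that"), at word 5.
(The other dependency links word 2 to a gap after word 11.)

5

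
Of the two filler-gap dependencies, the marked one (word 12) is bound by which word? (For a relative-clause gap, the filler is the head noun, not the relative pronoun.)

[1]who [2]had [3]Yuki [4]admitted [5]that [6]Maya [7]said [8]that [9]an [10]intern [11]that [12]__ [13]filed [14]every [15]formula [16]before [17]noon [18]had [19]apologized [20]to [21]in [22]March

10

The marked gap is inside the relative clause, the subject of "filed".
Its filler is the head noun "intern" (via "that"), at word 10.
(The other dependency links word 1 to a gap after word 20.)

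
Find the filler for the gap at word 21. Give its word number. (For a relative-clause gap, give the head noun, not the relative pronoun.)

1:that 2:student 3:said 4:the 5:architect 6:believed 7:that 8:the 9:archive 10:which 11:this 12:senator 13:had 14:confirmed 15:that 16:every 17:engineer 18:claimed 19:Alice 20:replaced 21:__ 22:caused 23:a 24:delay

9

The gap at 21 is the object of "replaced", inside a relative clause.
The relative pronoun is "which" (word 10); it is bound by the head noun immediately before it.
Its filler is the head noun "archive", at word 9.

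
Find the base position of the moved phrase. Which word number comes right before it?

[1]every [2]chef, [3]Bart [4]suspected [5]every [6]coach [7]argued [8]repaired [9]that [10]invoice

7

The displaced element is "every chef" (word 2).
It is linked across 2 clause boundaries (Ø → Ø).
It functions as the subject of "repaired", so the gap sits immediately after word 7 ("argued").
Base order: Bart suspected every coach argued that every chef repaired that invoice.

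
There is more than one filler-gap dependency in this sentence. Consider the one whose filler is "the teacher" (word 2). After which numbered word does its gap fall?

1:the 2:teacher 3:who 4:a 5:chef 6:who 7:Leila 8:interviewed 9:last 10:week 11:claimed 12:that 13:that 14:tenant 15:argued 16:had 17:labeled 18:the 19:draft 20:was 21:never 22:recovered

15

The displaced element is "the teacher" (word 2).
It is linked across 2 clause boundaries (that → Ø).
It functions as the subject of "labeled", so the gap sits immediately after word 15 ("argued").
Base order: A chef who Leila interviewed last week claimed that that tenant argued that the teacher had labeled the draft.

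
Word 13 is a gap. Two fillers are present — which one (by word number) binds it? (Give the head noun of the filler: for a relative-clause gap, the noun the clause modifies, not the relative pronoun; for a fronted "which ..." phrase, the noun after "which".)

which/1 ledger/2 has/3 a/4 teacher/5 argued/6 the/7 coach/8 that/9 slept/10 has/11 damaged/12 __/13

The marked gap is the direct object of "damaged".
Its filler is the fronted wh-phrase "which ledger", at word 2.
(The other dependency links word 8 to a gap after word 9.)

2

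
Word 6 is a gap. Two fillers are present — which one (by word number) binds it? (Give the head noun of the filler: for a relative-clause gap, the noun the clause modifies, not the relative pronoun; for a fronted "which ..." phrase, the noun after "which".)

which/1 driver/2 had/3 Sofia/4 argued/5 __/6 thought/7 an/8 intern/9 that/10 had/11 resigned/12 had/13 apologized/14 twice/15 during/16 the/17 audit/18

2

The marked gap is the subject of "thought".
Its filler is the fronted wh-phrase "which driver", at word 2.
(The other dependency links word 9 to a gap after word 10.)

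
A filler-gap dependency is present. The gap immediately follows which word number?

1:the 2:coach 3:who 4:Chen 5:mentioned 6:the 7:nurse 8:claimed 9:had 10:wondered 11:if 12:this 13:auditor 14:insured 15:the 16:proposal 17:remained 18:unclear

8

The displaced element is "the coach" (word 2).
It is linked across 2 clause boundaries (Ø → Ø).
It functions as the subject of "wondered", so the gap sits immediately after word 8 ("claimed").
Base order: Chen mentioned the nurse claimed that the coach had wondered if this auditor insured the proposal.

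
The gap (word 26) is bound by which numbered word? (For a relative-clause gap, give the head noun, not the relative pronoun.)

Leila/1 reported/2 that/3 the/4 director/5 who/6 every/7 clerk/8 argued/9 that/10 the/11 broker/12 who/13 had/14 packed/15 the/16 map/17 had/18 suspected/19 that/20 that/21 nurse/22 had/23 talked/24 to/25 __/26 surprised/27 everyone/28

The gap at 26 is the prepositional object of "talked", inside a relative clause.
The relative pronoun is "who" (word 6); it is bound by the head noun immediately before it.
Its filler is the head noun "director", at word 5.

5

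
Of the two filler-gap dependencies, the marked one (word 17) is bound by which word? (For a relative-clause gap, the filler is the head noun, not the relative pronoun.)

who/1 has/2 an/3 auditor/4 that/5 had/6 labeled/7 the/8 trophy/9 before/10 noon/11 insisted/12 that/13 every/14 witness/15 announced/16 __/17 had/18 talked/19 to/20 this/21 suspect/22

The marked gap is the subject of "talked".
Its filler is the fronted wh-phrase "who", at word 1.
(The other dependency links word 4 to a gap after word 5.)

1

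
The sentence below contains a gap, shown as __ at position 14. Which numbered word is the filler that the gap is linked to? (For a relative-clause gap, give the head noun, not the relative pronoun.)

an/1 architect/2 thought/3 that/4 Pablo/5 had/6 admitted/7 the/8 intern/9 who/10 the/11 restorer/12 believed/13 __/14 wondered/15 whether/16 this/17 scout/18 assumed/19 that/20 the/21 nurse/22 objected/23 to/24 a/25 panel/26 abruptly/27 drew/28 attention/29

9

The gap at 14 is the subject of "wondered", inside a relative clause.
The relative pronoun is "who" (word 10); it is bound by the head noun immediately before it.
Its filler is the head noun "intern", at word 9.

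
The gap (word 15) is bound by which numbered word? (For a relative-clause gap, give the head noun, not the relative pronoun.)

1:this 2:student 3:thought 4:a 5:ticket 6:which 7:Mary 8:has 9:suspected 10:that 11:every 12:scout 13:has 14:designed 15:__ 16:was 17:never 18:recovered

5

The gap at 15 is the object of "designed", inside a relative clause.
The relative pronoun is "which" (word 6); it is bound by the head noun immediately before it.
Its filler is the head noun "ticket", at word 5.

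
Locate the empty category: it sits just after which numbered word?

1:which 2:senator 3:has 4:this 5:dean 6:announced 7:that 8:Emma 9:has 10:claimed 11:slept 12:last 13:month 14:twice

10

The displaced element is "which senator" (word 2).
It is linked across 2 clause boundaries (that → Ø).
It functions as the subject of "slept", so the gap sits immediately after word 10 ("claimed").
Base order: This dean has announced that Emma has claimed that which senator slept last month twice.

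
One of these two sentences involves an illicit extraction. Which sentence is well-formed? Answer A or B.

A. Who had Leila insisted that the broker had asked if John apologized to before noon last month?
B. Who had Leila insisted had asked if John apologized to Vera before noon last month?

B

In A, the wh-phrase is extracted from inside a wh-island (introduced by "if"), which blocks movement.
In B, the extraction path crosses only that-complement boundaries, which are transparent.
So B is grammatical.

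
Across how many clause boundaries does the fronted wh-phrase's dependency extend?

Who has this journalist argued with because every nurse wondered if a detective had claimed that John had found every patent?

0

"who" originates inside the matrix clause — no clause boundary is crossed.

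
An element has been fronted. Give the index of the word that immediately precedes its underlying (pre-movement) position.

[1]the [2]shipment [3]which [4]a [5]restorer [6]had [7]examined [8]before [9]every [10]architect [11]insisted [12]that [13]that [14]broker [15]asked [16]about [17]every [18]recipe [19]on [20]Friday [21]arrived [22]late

7

The displaced element is "the shipment" (word 2).
It functions as the direct object of "examined", so the gap sits immediately after word 7 ("examined").
Base order: A restorer had examined the shipment before every architect insisted that that broker asked about every recipe on Friday.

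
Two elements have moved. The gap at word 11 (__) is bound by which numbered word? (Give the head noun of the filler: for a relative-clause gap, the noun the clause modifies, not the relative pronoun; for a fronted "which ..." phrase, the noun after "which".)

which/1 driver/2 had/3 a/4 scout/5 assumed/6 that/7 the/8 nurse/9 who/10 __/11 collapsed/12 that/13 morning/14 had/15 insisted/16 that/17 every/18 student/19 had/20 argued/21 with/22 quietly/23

The marked gap is inside the relative clause, the subject of "collapsed".
Its filler is the head noun "nurse" (via "who"), at word 9.
(The other dependency links word 2 to a gap after word 22.)

9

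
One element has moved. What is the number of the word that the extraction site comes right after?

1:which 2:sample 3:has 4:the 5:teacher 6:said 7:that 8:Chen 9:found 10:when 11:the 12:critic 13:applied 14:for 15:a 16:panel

9

The displaced element is "which sample" (word 2).
It is linked across 1 clause boundary (that).
It functions as the direct object of "found", so the gap sits immediately after word 9 ("found").
Base order: The teacher has said that Chen found which sample when the critic applied for a panel.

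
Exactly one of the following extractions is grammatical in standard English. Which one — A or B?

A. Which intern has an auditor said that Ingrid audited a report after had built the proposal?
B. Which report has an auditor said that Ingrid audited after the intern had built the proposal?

B

In A, the wh-phrase is extracted from inside an adjunct island (introduced by "after"), which blocks movement.
In B, the extraction path crosses only that-complement boundaries, which are transparent.
So B is grammatical.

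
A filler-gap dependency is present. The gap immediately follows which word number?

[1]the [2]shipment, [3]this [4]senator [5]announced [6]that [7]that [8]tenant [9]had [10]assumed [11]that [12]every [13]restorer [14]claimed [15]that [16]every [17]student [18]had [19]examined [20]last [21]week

19

The displaced element is "the shipment" (word 2).
It is linked across 3 clause boundaries (that → that → that).
It functions as the direct object of "examined", so the gap sits immediately after word 19 ("examined").
Base order: This senator announced that that tenant had assumed that every restorer claimed that every student had examined the shipment last week.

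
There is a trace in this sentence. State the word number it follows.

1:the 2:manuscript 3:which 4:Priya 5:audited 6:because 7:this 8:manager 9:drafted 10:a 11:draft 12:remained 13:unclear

The displaced element is "the manuscript" (word 2).
It functions as the direct object of "audited", so the gap sits immediately after word 5 ("audited").
Base order: Priya audited the manuscript because this manager drafted a draft.

5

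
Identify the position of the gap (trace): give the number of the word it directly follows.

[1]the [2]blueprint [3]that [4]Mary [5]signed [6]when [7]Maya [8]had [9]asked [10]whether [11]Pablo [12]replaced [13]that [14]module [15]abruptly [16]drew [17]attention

5

The displaced element is "the blueprint" (word 2).
It functions as the direct object of "signed", so the gap sits immediately after word 5 ("signed").
Base order: Mary signed the blueprint when Maya had asked whether Pablo replaced that module abruptly.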